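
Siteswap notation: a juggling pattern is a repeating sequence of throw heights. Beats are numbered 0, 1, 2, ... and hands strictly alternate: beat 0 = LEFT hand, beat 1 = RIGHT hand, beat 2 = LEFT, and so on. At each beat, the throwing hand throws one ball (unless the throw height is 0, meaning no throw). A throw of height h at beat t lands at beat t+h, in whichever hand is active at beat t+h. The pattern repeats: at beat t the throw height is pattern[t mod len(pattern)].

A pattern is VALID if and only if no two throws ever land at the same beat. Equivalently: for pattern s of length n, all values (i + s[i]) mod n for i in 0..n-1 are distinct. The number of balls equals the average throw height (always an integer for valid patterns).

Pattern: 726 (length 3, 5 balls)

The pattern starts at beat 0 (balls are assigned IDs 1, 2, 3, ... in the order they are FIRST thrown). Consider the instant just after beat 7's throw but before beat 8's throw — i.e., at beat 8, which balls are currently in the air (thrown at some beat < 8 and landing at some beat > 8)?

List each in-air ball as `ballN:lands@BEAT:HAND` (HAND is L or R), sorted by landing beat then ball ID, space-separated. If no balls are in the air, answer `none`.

Answer: ball1:lands@9:R ball2:lands@10:L ball5:lands@11:R ball4:lands@13:R

Derivation:
Beat 0 (L): throw ball1 h=7 -> lands@7:R; in-air after throw: [b1@7:R]
Beat 1 (R): throw ball2 h=2 -> lands@3:R; in-air after throw: [b2@3:R b1@7:R]
Beat 2 (L): throw ball3 h=6 -> lands@8:L; in-air after throw: [b2@3:R b1@7:R b3@8:L]
Beat 3 (R): throw ball2 h=7 -> lands@10:L; in-air after throw: [b1@7:R b3@8:L b2@10:L]
Beat 4 (L): throw ball4 h=2 -> lands@6:L; in-air after throw: [b4@6:L b1@7:R b3@8:L b2@10:L]
Beat 5 (R): throw ball5 h=6 -> lands@11:R; in-air after throw: [b4@6:L b1@7:R b3@8:L b2@10:L b5@11:R]
Beat 6 (L): throw ball4 h=7 -> lands@13:R; in-air after throw: [b1@7:R b3@8:L b2@10:L b5@11:R b4@13:R]
Beat 7 (R): throw ball1 h=2 -> lands@9:R; in-air after throw: [b3@8:L b1@9:R b2@10:L b5@11:R b4@13:R]
Beat 8 (L): throw ball3 h=6 -> lands@14:L; in-air after throw: [b1@9:R b2@10:L b5@11:R b4@13:R b3@14:L]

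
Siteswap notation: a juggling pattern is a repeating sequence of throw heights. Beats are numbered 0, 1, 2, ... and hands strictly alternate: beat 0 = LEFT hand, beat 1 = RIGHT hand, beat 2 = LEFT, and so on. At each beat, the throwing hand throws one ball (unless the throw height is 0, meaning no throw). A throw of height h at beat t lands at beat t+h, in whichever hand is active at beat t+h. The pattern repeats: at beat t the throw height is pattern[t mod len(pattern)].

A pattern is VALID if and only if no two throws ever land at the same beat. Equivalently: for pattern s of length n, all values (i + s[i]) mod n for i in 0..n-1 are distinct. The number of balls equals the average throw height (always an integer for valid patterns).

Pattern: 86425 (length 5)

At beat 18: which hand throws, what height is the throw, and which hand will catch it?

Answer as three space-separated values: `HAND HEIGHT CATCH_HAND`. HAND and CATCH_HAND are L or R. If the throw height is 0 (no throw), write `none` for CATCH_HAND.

Beat 18: 18 mod 2 = 0, so hand = L
Throw height = pattern[18 mod 5] = pattern[3] = 2
Lands at beat 18+2=20, 20 mod 2 = 0, so catch hand = L

Answer: L 2 L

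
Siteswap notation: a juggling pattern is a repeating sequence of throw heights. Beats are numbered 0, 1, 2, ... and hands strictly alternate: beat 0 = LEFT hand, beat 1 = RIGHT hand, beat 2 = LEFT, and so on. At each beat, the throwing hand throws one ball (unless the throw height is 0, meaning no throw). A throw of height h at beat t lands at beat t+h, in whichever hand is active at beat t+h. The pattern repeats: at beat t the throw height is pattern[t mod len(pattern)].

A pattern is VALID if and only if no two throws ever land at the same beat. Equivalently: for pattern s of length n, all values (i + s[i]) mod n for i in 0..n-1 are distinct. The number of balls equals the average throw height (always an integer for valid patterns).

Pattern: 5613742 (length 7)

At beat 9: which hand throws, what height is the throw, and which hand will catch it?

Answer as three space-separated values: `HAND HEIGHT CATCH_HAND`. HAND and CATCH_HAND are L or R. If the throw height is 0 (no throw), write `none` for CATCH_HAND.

Answer: R 1 L

Derivation:
Beat 9: 9 mod 2 = 1, so hand = R
Throw height = pattern[9 mod 7] = pattern[2] = 1
Lands at beat 9+1=10, 10 mod 2 = 0, so catch hand = L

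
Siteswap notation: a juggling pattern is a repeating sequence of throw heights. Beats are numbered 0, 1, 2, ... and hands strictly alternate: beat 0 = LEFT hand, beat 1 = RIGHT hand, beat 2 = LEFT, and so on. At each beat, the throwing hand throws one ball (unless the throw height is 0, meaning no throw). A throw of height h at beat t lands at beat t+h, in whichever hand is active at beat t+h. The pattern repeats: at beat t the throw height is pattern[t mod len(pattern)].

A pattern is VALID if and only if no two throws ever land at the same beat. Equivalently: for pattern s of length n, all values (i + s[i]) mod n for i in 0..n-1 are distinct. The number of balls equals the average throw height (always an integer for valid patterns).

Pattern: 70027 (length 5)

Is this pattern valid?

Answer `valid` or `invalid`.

Answer: invalid

Derivation:
i=0: (i + s[i]) mod n = (0 + 7) mod 5 = 2
i=1: (i + s[i]) mod n = (1 + 0) mod 5 = 1
i=2: (i + s[i]) mod n = (2 + 0) mod 5 = 2
i=3: (i + s[i]) mod n = (3 + 2) mod 5 = 0
i=4: (i + s[i]) mod n = (4 + 7) mod 5 = 1
Residues: [2, 1, 2, 0, 1], distinct: False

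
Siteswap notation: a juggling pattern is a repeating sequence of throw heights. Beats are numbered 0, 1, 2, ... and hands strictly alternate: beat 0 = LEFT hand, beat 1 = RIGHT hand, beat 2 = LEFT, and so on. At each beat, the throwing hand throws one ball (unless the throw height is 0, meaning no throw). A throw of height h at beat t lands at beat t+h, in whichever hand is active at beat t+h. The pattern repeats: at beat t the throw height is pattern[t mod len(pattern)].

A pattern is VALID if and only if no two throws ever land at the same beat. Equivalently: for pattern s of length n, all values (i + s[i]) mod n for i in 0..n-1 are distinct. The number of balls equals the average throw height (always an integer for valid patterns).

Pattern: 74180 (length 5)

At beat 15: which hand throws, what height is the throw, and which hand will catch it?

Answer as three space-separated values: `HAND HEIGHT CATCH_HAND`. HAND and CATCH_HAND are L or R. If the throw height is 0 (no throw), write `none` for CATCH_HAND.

Beat 15: 15 mod 2 = 1, so hand = R
Throw height = pattern[15 mod 5] = pattern[0] = 7
Lands at beat 15+7=22, 22 mod 2 = 0, so catch hand = L

Answer: R 7 L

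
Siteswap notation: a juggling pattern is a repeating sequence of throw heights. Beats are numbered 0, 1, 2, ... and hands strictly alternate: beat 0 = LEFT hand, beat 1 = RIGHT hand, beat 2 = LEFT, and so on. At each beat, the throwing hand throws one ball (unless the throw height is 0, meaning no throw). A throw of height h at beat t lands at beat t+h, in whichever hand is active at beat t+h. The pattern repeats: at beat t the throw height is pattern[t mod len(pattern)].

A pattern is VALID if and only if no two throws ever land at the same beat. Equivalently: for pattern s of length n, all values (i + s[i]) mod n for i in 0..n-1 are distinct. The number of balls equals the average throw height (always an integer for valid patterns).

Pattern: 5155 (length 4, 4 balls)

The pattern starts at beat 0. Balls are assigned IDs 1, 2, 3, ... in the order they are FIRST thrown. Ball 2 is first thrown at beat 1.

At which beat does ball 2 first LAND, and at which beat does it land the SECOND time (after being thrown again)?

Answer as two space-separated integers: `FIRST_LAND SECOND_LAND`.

Beat 0 (L): throw ball1 h=5 -> lands@5:R; in-air after throw: [b1@5:R]
Beat 1 (R): throw ball2 h=1 -> lands@2:L; in-air after throw: [b2@2:L b1@5:R]
Beat 2 (L): throw ball2 h=5 -> lands@7:R; in-air after throw: [b1@5:R b2@7:R]
Beat 3 (R): throw ball3 h=5 -> lands@8:L; in-air after throw: [b1@5:R b2@7:R b3@8:L]
Beat 4 (L): throw ball4 h=5 -> lands@9:R; in-air after throw: [b1@5:R b2@7:R b3@8:L b4@9:R]
Beat 5 (R): throw ball1 h=1 -> lands@6:L; in-air after throw: [b1@6:L b2@7:R b3@8:L b4@9:R]
Beat 6 (L): throw ball1 h=5 -> lands@11:R; in-air after throw: [b2@7:R b3@8:L b4@9:R b1@11:R]
Beat 7 (R): throw ball2 h=5 -> lands@12:L; in-air after throw: [b3@8:L b4@9:R b1@11:R b2@12:L]
Ball 2: thrown@1 h=1 -> first land @2; rethrown@2 h=5 -> second land @7

Answer: 2 7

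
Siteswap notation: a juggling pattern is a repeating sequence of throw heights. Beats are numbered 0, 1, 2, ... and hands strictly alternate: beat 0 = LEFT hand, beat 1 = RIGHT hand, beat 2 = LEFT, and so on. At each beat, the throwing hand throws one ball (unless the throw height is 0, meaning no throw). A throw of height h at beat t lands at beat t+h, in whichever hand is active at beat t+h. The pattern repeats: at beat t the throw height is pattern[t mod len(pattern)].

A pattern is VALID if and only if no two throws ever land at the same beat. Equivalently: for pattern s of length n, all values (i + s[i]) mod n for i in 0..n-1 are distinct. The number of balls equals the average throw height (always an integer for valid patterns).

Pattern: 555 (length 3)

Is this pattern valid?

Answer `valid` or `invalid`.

i=0: (i + s[i]) mod n = (0 + 5) mod 3 = 2
i=1: (i + s[i]) mod n = (1 + 5) mod 3 = 0
i=2: (i + s[i]) mod n = (2 + 5) mod 3 = 1
Residues: [2, 0, 1], distinct: True

Answer: valid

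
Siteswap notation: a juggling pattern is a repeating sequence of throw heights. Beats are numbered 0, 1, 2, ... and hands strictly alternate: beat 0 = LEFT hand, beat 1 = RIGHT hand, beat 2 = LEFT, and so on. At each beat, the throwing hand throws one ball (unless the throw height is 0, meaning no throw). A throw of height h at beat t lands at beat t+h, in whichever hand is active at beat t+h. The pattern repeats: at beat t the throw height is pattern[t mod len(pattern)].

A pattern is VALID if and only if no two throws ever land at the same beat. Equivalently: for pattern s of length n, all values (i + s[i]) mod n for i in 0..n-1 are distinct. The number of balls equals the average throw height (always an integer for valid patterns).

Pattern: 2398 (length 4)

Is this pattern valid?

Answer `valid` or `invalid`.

i=0: (i + s[i]) mod n = (0 + 2) mod 4 = 2
i=1: (i + s[i]) mod n = (1 + 3) mod 4 = 0
i=2: (i + s[i]) mod n = (2 + 9) mod 4 = 3
i=3: (i + s[i]) mod n = (3 + 8) mod 4 = 3
Residues: [2, 0, 3, 3], distinct: False

Answer: invalid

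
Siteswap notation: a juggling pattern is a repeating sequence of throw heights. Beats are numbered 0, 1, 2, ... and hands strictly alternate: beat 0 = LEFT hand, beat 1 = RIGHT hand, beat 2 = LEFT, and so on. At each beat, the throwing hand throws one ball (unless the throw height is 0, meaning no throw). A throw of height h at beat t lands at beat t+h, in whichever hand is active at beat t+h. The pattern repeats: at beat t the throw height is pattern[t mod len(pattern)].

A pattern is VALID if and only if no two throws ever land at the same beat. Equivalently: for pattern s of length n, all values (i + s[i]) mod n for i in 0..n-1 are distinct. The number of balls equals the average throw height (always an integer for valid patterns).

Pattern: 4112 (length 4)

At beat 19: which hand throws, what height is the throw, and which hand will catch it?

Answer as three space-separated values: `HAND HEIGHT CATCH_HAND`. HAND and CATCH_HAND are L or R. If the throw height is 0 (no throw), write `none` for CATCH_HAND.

Beat 19: 19 mod 2 = 1, so hand = R
Throw height = pattern[19 mod 4] = pattern[3] = 2
Lands at beat 19+2=21, 21 mod 2 = 1, so catch hand = R

Answer: R 2 R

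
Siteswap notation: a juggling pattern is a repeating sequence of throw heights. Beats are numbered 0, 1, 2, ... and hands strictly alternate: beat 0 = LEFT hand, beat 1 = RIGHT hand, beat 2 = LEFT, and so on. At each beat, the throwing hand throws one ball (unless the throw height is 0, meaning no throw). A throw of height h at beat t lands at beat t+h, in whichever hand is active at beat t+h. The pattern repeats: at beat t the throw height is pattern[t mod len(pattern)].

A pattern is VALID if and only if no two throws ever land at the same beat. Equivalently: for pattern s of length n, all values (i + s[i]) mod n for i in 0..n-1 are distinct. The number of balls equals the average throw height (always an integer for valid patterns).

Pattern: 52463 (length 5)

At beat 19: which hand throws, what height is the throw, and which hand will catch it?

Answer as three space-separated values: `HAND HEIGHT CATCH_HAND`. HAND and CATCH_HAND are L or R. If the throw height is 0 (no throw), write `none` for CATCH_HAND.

Answer: R 3 L

Derivation:
Beat 19: 19 mod 2 = 1, so hand = R
Throw height = pattern[19 mod 5] = pattern[4] = 3
Lands at beat 19+3=22, 22 mod 2 = 0, so catch hand = L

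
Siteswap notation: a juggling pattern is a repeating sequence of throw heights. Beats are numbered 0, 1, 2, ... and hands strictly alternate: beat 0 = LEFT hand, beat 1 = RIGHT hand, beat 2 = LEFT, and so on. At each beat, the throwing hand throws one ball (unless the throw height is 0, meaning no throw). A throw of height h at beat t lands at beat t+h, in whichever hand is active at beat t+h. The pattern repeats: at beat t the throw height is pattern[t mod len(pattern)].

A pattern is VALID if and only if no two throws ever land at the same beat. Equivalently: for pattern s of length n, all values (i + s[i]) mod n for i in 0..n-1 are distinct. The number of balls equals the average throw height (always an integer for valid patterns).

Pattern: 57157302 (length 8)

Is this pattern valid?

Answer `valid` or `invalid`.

i=0: (i + s[i]) mod n = (0 + 5) mod 8 = 5
i=1: (i + s[i]) mod n = (1 + 7) mod 8 = 0
i=2: (i + s[i]) mod n = (2 + 1) mod 8 = 3
i=3: (i + s[i]) mod n = (3 + 5) mod 8 = 0
i=4: (i + s[i]) mod n = (4 + 7) mod 8 = 3
i=5: (i + s[i]) mod n = (5 + 3) mod 8 = 0
i=6: (i + s[i]) mod n = (6 + 0) mod 8 = 6
i=7: (i + s[i]) mod n = (7 + 2) mod 8 = 1
Residues: [5, 0, 3, 0, 3, 0, 6, 1], distinct: False

Answer: invalid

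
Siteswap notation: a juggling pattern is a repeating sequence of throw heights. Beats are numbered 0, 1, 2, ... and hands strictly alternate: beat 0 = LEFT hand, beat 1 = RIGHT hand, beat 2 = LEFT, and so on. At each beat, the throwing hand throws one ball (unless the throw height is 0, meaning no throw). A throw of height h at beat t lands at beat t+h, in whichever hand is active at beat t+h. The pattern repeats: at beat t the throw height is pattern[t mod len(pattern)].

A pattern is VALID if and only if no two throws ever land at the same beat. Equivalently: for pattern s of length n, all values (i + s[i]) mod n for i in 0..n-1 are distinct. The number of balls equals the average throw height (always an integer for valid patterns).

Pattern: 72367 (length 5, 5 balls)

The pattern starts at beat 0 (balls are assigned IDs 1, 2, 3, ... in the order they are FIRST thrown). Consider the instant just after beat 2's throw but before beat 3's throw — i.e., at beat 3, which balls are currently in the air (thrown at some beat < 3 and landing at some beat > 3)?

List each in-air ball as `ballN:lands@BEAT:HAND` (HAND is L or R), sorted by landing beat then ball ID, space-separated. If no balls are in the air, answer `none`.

Answer: ball3:lands@5:R ball1:lands@7:R

Derivation:
Beat 0 (L): throw ball1 h=7 -> lands@7:R; in-air after throw: [b1@7:R]
Beat 1 (R): throw ball2 h=2 -> lands@3:R; in-air after throw: [b2@3:R b1@7:R]
Beat 2 (L): throw ball3 h=3 -> lands@5:R; in-air after throw: [b2@3:R b3@5:R b1@7:R]
Beat 3 (R): throw ball2 h=6 -> lands@9:R; in-air after throw: [b3@5:R b1@7:R b2@9:R]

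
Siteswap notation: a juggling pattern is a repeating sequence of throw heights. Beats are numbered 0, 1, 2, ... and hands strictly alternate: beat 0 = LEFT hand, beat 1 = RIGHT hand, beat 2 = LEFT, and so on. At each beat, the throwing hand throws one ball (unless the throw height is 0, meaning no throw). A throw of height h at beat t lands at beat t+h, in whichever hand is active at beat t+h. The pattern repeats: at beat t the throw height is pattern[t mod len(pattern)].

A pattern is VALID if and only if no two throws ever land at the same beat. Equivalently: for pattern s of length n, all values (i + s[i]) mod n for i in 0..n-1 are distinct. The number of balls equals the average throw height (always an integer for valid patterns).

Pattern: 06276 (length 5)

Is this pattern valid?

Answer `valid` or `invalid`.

Answer: invalid

Derivation:
i=0: (i + s[i]) mod n = (0 + 0) mod 5 = 0
i=1: (i + s[i]) mod n = (1 + 6) mod 5 = 2
i=2: (i + s[i]) mod n = (2 + 2) mod 5 = 4
i=3: (i + s[i]) mod n = (3 + 7) mod 5 = 0
i=4: (i + s[i]) mod n = (4 + 6) mod 5 = 0
Residues: [0, 2, 4, 0, 0], distinct: False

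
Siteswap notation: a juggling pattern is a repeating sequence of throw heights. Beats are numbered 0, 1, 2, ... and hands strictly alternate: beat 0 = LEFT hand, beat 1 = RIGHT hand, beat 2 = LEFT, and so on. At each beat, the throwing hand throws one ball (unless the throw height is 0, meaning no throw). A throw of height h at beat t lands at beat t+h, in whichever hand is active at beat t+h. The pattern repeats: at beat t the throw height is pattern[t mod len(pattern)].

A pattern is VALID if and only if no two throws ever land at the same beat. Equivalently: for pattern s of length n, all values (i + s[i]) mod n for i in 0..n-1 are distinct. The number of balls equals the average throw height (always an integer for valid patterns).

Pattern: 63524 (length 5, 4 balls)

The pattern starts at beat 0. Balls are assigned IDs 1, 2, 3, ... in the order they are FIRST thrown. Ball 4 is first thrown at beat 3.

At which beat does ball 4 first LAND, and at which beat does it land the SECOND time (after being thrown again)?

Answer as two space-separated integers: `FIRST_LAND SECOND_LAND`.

Beat 0 (L): throw ball1 h=6 -> lands@6:L; in-air after throw: [b1@6:L]
Beat 1 (R): throw ball2 h=3 -> lands@4:L; in-air after throw: [b2@4:L b1@6:L]
Beat 2 (L): throw ball3 h=5 -> lands@7:R; in-air after throw: [b2@4:L b1@6:L b3@7:R]
Beat 3 (R): throw ball4 h=2 -> lands@5:R; in-air after throw: [b2@4:L b4@5:R b1@6:L b3@7:R]
Beat 4 (L): throw ball2 h=4 -> lands@8:L; in-air after throw: [b4@5:R b1@6:L b3@7:R b2@8:L]
Beat 5 (R): throw ball4 h=6 -> lands@11:R; in-air after throw: [b1@6:L b3@7:R b2@8:L b4@11:R]
Beat 6 (L): throw ball1 h=3 -> lands@9:R; in-air after throw: [b3@7:R b2@8:L b1@9:R b4@11:R]
Beat 7 (R): throw ball3 h=5 -> lands@12:L; in-air after throw: [b2@8:L b1@9:R b4@11:R b3@12:L]
Beat 8 (L): throw ball2 h=2 -> lands@10:L; in-air after throw: [b1@9:R b2@10:L b4@11:R b3@12:L]
Beat 9 (R): throw ball1 h=4 -> lands@13:R; in-air after throw: [b2@10:L b4@11:R b3@12:L b1@13:R]
Beat 10 (L): throw ball2 h=6 -> lands@16:L; in-air after throw: [b4@11:R b3@12:L b1@13:R b2@16:L]
Beat 11 (R): throw ball4 h=3 -> lands@14:L; in-air after throw: [b3@12:L b1@13:R b4@14:L b2@16:L]
Ball 4: thrown@3 h=2 -> first land @5; rethrown@5 h=6 -> second land @11

Answer: 5 11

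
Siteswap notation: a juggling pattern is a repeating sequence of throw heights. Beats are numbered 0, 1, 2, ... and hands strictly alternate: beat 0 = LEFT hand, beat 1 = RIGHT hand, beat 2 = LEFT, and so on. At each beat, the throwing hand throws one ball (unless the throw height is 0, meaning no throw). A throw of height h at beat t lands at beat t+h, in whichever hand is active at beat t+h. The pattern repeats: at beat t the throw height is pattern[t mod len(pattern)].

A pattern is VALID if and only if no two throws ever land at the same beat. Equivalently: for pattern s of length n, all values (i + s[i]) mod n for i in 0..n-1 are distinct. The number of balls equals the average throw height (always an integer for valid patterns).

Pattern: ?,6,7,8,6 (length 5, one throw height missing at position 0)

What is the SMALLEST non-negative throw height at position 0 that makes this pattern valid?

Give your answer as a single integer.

i=0: s[i]=? (unknown)
i=1: (1 + 6) mod 5 = 2
i=2: (2 + 7) mod 5 = 4
i=3: (3 + 8) mod 5 = 1
i=4: (4 + 6) mod 5 = 0
Known residues: [0, 1, 2, 4]; need a permutation of 0..4, so missing residue r = 3
Need (0 + s) mod 5 = 3; smallest s = (3 - 0) mod 5 = 3

Answer: 3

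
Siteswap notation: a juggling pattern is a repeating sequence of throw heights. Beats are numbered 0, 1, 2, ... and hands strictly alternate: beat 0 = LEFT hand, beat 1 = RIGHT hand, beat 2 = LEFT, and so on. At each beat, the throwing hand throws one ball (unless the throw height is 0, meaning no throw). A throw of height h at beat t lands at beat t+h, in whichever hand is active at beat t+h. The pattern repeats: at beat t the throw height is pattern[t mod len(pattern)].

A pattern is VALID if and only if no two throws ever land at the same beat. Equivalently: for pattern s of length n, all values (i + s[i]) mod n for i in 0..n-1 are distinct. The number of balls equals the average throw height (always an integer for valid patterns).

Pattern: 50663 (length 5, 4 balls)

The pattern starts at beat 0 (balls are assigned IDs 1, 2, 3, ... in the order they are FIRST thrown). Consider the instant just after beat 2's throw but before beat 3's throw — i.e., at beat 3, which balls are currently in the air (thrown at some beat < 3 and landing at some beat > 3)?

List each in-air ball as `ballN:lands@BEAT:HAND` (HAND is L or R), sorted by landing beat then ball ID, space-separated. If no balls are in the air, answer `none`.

Answer: ball1:lands@5:R ball2:lands@8:L

Derivation:
Beat 0 (L): throw ball1 h=5 -> lands@5:R; in-air after throw: [b1@5:R]
Beat 2 (L): throw ball2 h=6 -> lands@8:L; in-air after throw: [b1@5:R b2@8:L]
Beat 3 (R): throw ball3 h=6 -> lands@9:R; in-air after throw: [b1@5:R b2@8:L b3@9:R]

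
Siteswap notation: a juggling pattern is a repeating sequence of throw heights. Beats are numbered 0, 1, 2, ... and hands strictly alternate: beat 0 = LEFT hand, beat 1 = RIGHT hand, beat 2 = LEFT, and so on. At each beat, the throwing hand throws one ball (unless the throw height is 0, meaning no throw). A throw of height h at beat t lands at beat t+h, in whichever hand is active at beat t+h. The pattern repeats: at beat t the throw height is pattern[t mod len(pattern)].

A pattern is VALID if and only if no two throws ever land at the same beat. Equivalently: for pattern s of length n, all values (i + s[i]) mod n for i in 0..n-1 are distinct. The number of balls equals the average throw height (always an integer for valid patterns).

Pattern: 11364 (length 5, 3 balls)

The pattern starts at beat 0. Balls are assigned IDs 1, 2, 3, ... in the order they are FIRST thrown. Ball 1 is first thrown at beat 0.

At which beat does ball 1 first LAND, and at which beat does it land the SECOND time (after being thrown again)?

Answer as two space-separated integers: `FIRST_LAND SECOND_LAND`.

Beat 0 (L): throw ball1 h=1 -> lands@1:R; in-air after throw: [b1@1:R]
Beat 1 (R): throw ball1 h=1 -> lands@2:L; in-air after throw: [b1@2:L]
Beat 2 (L): throw ball1 h=3 -> lands@5:R; in-air after throw: [b1@5:R]
Ball 1: thrown@0 h=1 -> first land @1; rethrown@1 h=1 -> second land @2

Answer: 1 2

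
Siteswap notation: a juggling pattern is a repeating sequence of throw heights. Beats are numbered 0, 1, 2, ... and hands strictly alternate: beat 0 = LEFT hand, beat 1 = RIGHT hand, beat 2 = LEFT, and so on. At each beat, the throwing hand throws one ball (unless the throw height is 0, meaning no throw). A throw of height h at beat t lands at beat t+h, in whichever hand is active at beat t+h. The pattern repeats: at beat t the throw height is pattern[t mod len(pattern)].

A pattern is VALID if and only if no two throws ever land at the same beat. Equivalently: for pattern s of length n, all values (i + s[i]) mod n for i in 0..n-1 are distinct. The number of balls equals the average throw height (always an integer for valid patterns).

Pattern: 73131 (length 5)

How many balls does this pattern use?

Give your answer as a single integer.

Pattern = [7, 3, 1, 3, 1], length n = 5
  position 0: throw height = 7, running sum = 7
  position 1: throw height = 3, running sum = 10
  position 2: throw height = 1, running sum = 11
  position 3: throw height = 3, running sum = 14
  position 4: throw height = 1, running sum = 15
Total sum = 15; balls = sum / n = 15 / 5 = 3

Answer: 3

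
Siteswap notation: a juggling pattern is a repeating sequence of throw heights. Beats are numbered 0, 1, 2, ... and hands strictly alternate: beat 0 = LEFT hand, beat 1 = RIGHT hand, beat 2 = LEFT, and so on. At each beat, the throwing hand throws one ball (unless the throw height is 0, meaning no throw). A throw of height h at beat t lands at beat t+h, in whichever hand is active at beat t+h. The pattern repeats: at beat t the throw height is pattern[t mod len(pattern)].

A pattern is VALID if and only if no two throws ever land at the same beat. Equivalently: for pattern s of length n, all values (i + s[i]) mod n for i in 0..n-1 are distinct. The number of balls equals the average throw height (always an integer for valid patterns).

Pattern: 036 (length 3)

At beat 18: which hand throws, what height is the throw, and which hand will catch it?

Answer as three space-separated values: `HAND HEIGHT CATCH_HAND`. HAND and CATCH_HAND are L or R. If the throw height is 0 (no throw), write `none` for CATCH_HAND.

Beat 18: 18 mod 2 = 0, so hand = L
Throw height = pattern[18 mod 3] = pattern[0] = 0

Answer: L 0 none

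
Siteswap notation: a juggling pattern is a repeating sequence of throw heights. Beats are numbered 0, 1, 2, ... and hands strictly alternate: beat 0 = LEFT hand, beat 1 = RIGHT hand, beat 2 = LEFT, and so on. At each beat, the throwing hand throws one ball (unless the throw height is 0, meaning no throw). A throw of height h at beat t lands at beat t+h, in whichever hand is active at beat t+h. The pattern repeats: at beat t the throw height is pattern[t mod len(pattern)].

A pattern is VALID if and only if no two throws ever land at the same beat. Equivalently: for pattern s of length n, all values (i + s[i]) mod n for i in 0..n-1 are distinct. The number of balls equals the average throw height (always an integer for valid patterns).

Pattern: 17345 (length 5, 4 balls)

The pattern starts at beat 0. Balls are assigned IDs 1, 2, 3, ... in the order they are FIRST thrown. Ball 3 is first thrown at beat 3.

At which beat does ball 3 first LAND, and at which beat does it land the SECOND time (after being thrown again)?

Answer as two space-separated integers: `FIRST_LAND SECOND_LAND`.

Beat 0 (L): throw ball1 h=1 -> lands@1:R; in-air after throw: [b1@1:R]
Beat 1 (R): throw ball1 h=7 -> lands@8:L; in-air after throw: [b1@8:L]
Beat 2 (L): throw ball2 h=3 -> lands@5:R; in-air after throw: [b2@5:R b1@8:L]
Beat 3 (R): throw ball3 h=4 -> lands@7:R; in-air after throw: [b2@5:R b3@7:R b1@8:L]
Beat 4 (L): throw ball4 h=5 -> lands@9:R; in-air after throw: [b2@5:R b3@7:R b1@8:L b4@9:R]
Beat 5 (R): throw ball2 h=1 -> lands@6:L; in-air after throw: [b2@6:L b3@7:R b1@8:L b4@9:R]
Beat 6 (L): throw ball2 h=7 -> lands@13:R; in-air after throw: [b3@7:R b1@8:L b4@9:R b2@13:R]
Beat 7 (R): throw ball3 h=3 -> lands@10:L; in-air after throw: [b1@8:L b4@9:R b3@10:L b2@13:R]
Beat 8 (L): throw ball1 h=4 -> lands@12:L; in-air after throw: [b4@9:R b3@10:L b1@12:L b2@13:R]
Beat 9 (R): throw ball4 h=5 -> lands@14:L; in-air after throw: [b3@10:L b1@12:L b2@13:R b4@14:L]
Beat 10 (L): throw ball3 h=1 -> lands@11:R; in-air after throw: [b3@11:R b1@12:L b2@13:R b4@14:L]
Ball 3: thrown@3 h=4 -> first land @7; rethrown@7 h=3 -> second land @10

Answer: 7 10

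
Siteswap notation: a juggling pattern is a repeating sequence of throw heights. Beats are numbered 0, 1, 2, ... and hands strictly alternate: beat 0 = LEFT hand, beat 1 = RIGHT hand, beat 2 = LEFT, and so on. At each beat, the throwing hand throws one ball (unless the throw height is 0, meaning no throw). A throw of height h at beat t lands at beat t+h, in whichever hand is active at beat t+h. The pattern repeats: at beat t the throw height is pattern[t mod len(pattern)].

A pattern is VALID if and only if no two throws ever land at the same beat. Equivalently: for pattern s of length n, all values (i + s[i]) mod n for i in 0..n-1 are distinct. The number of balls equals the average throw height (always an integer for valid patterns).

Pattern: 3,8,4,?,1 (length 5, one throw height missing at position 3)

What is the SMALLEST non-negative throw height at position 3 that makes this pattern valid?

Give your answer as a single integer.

i=0: (0 + 3) mod 5 = 3
i=1: (1 + 8) mod 5 = 4
i=2: (2 + 4) mod 5 = 1
i=3: s[i]=? (unknown)
i=4: (4 + 1) mod 5 = 0
Known residues: [0, 1, 3, 4]; need a permutation of 0..4, so missing residue r = 2
Need (3 + s) mod 5 = 2; smallest s = (2 - 3) mod 5 = 4

Answer: 4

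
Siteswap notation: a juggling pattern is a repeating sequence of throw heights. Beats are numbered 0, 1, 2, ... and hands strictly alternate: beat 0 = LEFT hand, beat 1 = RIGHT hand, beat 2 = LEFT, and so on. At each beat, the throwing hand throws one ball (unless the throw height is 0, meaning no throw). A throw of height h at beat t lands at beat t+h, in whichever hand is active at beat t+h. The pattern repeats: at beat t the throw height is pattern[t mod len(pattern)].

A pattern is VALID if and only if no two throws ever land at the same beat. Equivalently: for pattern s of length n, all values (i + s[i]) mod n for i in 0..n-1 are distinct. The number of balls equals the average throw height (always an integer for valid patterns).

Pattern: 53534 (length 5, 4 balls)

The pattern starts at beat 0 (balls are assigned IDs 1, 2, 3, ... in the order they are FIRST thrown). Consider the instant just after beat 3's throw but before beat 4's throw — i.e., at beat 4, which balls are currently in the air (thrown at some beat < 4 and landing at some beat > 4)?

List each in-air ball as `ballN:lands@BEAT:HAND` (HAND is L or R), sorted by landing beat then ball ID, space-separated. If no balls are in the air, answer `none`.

Answer: ball1:lands@5:R ball4:lands@6:L ball3:lands@7:R

Derivation:
Beat 0 (L): throw ball1 h=5 -> lands@5:R; in-air after throw: [b1@5:R]
Beat 1 (R): throw ball2 h=3 -> lands@4:L; in-air after throw: [b2@4:L b1@5:R]
Beat 2 (L): throw ball3 h=5 -> lands@7:R; in-air after throw: [b2@4:L b1@5:R b3@7:R]
Beat 3 (R): throw ball4 h=3 -> lands@6:L; in-air after throw: [b2@4:L b1@5:R b4@6:L b3@7:R]
Beat 4 (L): throw ball2 h=4 -> lands@8:L; in-air after throw: [b1@5:R b4@6:L b3@7:R b2@8:L]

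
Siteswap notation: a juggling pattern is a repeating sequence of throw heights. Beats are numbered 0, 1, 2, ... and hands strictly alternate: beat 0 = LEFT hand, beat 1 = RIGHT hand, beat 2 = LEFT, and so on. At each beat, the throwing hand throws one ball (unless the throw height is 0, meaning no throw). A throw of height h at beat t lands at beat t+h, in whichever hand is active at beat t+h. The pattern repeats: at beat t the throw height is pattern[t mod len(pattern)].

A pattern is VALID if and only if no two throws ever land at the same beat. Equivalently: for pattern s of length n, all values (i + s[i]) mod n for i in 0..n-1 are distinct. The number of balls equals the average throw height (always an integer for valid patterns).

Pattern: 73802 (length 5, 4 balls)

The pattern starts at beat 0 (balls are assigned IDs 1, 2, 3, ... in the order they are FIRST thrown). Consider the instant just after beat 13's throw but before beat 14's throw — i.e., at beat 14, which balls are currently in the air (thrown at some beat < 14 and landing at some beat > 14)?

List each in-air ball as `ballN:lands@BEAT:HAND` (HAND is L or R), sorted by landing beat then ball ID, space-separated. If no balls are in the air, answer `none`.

Beat 0 (L): throw ball1 h=7 -> lands@7:R; in-air after throw: [b1@7:R]
Beat 1 (R): throw ball2 h=3 -> lands@4:L; in-air after throw: [b2@4:L b1@7:R]
Beat 2 (L): throw ball3 h=8 -> lands@10:L; in-air after throw: [b2@4:L b1@7:R b3@10:L]
Beat 4 (L): throw ball2 h=2 -> lands@6:L; in-air after throw: [b2@6:L b1@7:R b3@10:L]
Beat 5 (R): throw ball4 h=7 -> lands@12:L; in-air after throw: [b2@6:L b1@7:R b3@10:L b4@12:L]
Beat 6 (L): throw ball2 h=3 -> lands@9:R; in-air after throw: [b1@7:R b2@9:R b3@10:L b4@12:L]
Beat 7 (R): throw ball1 h=8 -> lands@15:R; in-air after throw: [b2@9:R b3@10:L b4@12:L b1@15:R]
Beat 9 (R): throw ball2 h=2 -> lands@11:R; in-air after throw: [b3@10:L b2@11:R b4@12:L b1@15:R]
Beat 10 (L): throw ball3 h=7 -> lands@17:R; in-air after throw: [b2@11:R b4@12:L b1@15:R b3@17:R]
Beat 11 (R): throw ball2 h=3 -> lands@14:L; in-air after throw: [b4@12:L b2@14:L b1@15:R b3@17:R]
Beat 12 (L): throw ball4 h=8 -> lands@20:L; in-air after throw: [b2@14:L b1@15:R b3@17:R b4@20:L]
Beat 14 (L): throw ball2 h=2 -> lands@16:L; in-air after throw: [b1@15:R b2@16:L b3@17:R b4@20:L]

Answer: ball1:lands@15:R ball3:lands@17:R ball4:lands@20:L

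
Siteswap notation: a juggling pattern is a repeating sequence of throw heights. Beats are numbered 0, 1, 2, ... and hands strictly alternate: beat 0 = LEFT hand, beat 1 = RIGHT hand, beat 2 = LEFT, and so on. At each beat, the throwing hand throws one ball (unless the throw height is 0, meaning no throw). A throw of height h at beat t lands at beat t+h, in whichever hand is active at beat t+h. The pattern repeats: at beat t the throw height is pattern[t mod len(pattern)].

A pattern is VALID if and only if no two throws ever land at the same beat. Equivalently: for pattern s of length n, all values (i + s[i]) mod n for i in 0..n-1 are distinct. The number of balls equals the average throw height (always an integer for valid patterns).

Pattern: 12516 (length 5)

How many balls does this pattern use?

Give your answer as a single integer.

Pattern = [1, 2, 5, 1, 6], length n = 5
  position 0: throw height = 1, running sum = 1
  position 1: throw height = 2, running sum = 3
  position 2: throw height = 5, running sum = 8
  position 3: throw height = 1, running sum = 9
  position 4: throw height = 6, running sum = 15
Total sum = 15; balls = sum / n = 15 / 5 = 3

Answer: 3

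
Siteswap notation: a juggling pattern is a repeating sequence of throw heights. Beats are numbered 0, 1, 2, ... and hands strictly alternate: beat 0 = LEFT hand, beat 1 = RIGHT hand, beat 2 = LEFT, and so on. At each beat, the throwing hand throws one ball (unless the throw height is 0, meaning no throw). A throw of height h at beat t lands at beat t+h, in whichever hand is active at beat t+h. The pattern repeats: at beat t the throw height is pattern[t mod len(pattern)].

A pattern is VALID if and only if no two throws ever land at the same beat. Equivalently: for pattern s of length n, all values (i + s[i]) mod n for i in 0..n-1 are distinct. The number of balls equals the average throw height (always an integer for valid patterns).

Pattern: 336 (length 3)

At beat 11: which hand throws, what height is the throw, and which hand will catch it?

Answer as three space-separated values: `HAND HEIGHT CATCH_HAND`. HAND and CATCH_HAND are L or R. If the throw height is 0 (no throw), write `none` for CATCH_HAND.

Beat 11: 11 mod 2 = 1, so hand = R
Throw height = pattern[11 mod 3] = pattern[2] = 6
Lands at beat 11+6=17, 17 mod 2 = 1, so catch hand = R

Answer: R 6 R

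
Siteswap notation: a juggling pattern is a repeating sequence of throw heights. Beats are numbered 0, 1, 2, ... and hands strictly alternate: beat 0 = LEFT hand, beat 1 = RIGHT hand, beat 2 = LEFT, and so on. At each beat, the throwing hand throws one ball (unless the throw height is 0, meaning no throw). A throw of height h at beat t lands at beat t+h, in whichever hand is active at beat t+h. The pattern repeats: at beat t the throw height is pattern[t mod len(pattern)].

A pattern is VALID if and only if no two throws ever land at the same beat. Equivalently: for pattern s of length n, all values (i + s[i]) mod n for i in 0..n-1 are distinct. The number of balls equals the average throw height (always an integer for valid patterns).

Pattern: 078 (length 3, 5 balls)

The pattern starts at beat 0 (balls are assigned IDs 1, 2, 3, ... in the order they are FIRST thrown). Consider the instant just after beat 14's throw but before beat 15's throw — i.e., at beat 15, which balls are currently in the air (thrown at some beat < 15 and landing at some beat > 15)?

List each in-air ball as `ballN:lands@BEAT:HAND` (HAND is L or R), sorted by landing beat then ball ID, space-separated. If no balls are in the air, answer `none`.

Answer: ball1:lands@16:L ball2:lands@17:R ball3:lands@19:R ball4:lands@20:L ball5:lands@22:L

Derivation:
Beat 1 (R): throw ball1 h=7 -> lands@8:L; in-air after throw: [b1@8:L]
Beat 2 (L): throw ball2 h=8 -> lands@10:L; in-air after throw: [b1@8:L b2@10:L]
Beat 4 (L): throw ball3 h=7 -> lands@11:R; in-air after throw: [b1@8:L b2@10:L b3@11:R]
Beat 5 (R): throw ball4 h=8 -> lands@13:R; in-air after throw: [b1@8:L b2@10:L b3@11:R b4@13:R]
Beat 7 (R): throw ball5 h=7 -> lands@14:L; in-air after throw: [b1@8:L b2@10:L b3@11:R b4@13:R b5@14:L]
Beat 8 (L): throw ball1 h=8 -> lands@16:L; in-air after throw: [b2@10:L b3@11:R b4@13:R b5@14:L b1@16:L]
Beat 10 (L): throw ball2 h=7 -> lands@17:R; in-air after throw: [b3@11:R b4@13:R b5@14:L b1@16:L b2@17:R]
Beat 11 (R): throw ball3 h=8 -> lands@19:R; in-air after throw: [b4@13:R b5@14:L b1@16:L b2@17:R b3@19:R]
Beat 13 (R): throw ball4 h=7 -> lands@20:L; in-air after throw: [b5@14:L b1@16:L b2@17:R b3@19:R b4@20:L]
Beat 14 (L): throw ball5 h=8 -> lands@22:L; in-air after throw: [b1@16:L b2@17:R b3@19:R b4@20:L b5@22:L]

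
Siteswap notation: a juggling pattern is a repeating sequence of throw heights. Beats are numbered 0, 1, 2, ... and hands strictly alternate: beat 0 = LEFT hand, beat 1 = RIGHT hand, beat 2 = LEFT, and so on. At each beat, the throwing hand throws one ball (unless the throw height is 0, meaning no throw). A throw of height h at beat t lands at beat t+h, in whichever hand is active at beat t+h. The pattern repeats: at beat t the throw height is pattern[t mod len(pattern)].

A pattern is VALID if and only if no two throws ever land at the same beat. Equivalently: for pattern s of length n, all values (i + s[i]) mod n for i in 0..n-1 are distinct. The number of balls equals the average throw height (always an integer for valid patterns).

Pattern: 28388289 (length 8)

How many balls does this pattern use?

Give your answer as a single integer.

Pattern = [2, 8, 3, 8, 8, 2, 8, 9], length n = 8
  position 0: throw height = 2, running sum = 2
  position 1: throw height = 8, running sum = 10
  position 2: throw height = 3, running sum = 13
  position 3: throw height = 8, running sum = 21
  position 4: throw height = 8, running sum = 29
  position 5: throw height = 2, running sum = 31
  position 6: throw height = 8, running sum = 39
  position 7: throw height = 9, running sum = 48
Total sum = 48; balls = sum / n = 48 / 8 = 6

Answer: 6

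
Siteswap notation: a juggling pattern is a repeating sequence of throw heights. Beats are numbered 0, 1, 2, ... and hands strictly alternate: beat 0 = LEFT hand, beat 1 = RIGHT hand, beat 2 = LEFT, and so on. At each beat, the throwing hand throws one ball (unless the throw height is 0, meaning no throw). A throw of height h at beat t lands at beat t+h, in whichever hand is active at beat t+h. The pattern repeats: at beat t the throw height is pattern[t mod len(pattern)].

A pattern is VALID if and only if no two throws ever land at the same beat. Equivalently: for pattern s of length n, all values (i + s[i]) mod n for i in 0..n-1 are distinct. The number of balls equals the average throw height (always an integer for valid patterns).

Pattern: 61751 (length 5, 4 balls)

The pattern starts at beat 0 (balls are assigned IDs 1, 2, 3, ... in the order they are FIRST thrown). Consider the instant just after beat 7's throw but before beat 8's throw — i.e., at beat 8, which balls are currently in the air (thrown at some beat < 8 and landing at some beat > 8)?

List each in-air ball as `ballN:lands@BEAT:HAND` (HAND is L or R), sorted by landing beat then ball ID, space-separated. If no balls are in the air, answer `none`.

Beat 0 (L): throw ball1 h=6 -> lands@6:L; in-air after throw: [b1@6:L]
Beat 1 (R): throw ball2 h=1 -> lands@2:L; in-air after throw: [b2@2:L b1@6:L]
Beat 2 (L): throw ball2 h=7 -> lands@9:R; in-air after throw: [b1@6:L b2@9:R]
Beat 3 (R): throw ball3 h=5 -> lands@8:L; in-air after throw: [b1@6:L b3@8:L b2@9:R]
Beat 4 (L): throw ball4 h=1 -> lands@5:R; in-air after throw: [b4@5:R b1@6:L b3@8:L b2@9:R]
Beat 5 (R): throw ball4 h=6 -> lands@11:R; in-air after throw: [b1@6:L b3@8:L b2@9:R b4@11:R]
Beat 6 (L): throw ball1 h=1 -> lands@7:R; in-air after throw: [b1@7:R b3@8:L b2@9:R b4@11:R]
Beat 7 (R): throw ball1 h=7 -> lands@14:L; in-air after throw: [b3@8:L b2@9:R b4@11:R b1@14:L]
Beat 8 (L): throw ball3 h=5 -> lands@13:R; in-air after throw: [b2@9:R b4@11:R b3@13:R b1@14:L]

Answer: ball2:lands@9:R ball4:lands@11:R ball1:lands@14:L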